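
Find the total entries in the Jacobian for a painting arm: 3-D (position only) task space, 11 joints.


Given: task space dimension = 3, joints = 11
Jacobian is a 3 x 11 matrix
Total entries = rows * columns
Total = 3 * 11
Total = 33

33


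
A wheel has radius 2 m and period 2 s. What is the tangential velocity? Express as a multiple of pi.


Given: radius r = 2 m, period T = 2 s
Using v = 2*pi*r / T
v = 2*pi*2 / 2
v = 4*pi / 2
v = 2*pi m/s

2*pi m/s


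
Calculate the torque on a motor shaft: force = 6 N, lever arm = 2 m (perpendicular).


Given: F = 6 N, r = 2 m, angle = 90 deg (perpendicular)
Using tau = F * r * sin(90)
sin(90) = 1
tau = 6 * 2 * 1
tau = 12 Nm

12 Nm


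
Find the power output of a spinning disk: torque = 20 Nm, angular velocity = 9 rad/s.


Given: tau = 20 Nm, omega = 9 rad/s
Using P = tau * omega
P = 20 * 9
P = 180 W

180 W


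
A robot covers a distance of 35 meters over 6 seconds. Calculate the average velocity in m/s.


Given: distance d = 35 m, time t = 6 s
Using v = d / t
v = 35 / 6
v = 35/6 m/s

35/6 m/s


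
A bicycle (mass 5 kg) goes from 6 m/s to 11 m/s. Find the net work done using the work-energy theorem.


Given: m = 5 kg, v0 = 6 m/s, v = 11 m/s
Using W = (1/2)*m*(v^2 - v0^2)
v^2 = 11^2 = 121
v0^2 = 6^2 = 36
v^2 - v0^2 = 121 - 36 = 85
W = (1/2)*5*85 = 425/2 J

425/2 J


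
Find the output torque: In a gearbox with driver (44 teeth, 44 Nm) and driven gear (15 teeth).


Given: N1 = 44, N2 = 15, T1 = 44 Nm
Using T2/T1 = N2/N1
T2 = T1 * N2 / N1
T2 = 44 * 15 / 44
T2 = 660 / 44
T2 = 15 Nm

15 Nm


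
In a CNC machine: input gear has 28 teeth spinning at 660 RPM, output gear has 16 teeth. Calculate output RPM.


Given: N1 = 28 teeth, w1 = 660 RPM, N2 = 16 teeth
Using N1*w1 = N2*w2
w2 = N1*w1 / N2
w2 = 28*660 / 16
w2 = 18480 / 16
w2 = 1155 RPM

1155 RPM


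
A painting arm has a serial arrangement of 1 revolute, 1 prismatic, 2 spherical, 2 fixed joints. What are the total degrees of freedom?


Given: serial robot with 1 revolute, 1 prismatic, 2 spherical, 2 fixed joints
DOF contribution per joint type: revolute=1, prismatic=1, spherical=3, fixed=0
DOF = 1*1 + 1*1 + 2*3 + 2*0
DOF = 8

8


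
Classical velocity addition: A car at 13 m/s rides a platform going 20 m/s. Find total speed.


Given: object velocity = 13 m/s, platform velocity = 20 m/s (same direction)
Using classical velocity addition: v_total = v_object + v_platform
v_total = 13 + 20
v_total = 33 m/s

33 m/s


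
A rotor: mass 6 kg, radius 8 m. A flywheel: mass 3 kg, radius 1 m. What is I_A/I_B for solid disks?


Given: M1=6 kg, R1=8 m, M2=3 kg, R2=1 m
For a disk: I = (1/2)*M*R^2, so I_A/I_B = (M1*R1^2)/(M2*R2^2)
M1*R1^2 = 6*64 = 384
M2*R2^2 = 3*1 = 3
I_A/I_B = 384/3 = 128

128


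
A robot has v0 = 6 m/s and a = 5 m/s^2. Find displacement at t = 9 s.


Given: v0 = 6 m/s, a = 5 m/s^2, t = 9 s
Using s = v0*t + (1/2)*a*t^2
s = 6*9 + (1/2)*5*9^2
s = 54 + (1/2)*405
s = 54 + 405/2
s = 513/2

513/2 m


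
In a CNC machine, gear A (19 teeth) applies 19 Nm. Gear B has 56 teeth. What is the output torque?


Given: N1 = 19, N2 = 56, T1 = 19 Nm
Using T2/T1 = N2/N1
T2 = T1 * N2 / N1
T2 = 19 * 56 / 19
T2 = 1064 / 19
T2 = 56 Nm

56 Nm


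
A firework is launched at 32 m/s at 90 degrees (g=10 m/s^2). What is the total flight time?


Given: v0 = 32 m/s, theta = 90 deg, g = 10 m/s^2
sin(90) = 1
Using T = 2*v0*sin(theta) / g
T = 2*32*1 / 10
T = 64 / 10
T = 32/5 s

32/5 s


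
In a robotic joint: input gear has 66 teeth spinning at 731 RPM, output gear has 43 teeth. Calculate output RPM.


Given: N1 = 66 teeth, w1 = 731 RPM, N2 = 43 teeth
Using N1*w1 = N2*w2
w2 = N1*w1 / N2
w2 = 66*731 / 43
w2 = 48246 / 43
w2 = 1122 RPM

1122 RPM


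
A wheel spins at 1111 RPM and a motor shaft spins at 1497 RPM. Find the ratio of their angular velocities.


Given: RPM_A = 1111, RPM_B = 1497
omega = 2*pi*RPM/60, so omega_A/omega_B = RPM_A / RPM_B
omega_A/omega_B = 1111 / 1497
omega_A/omega_B = 1111/1497

1111/1497


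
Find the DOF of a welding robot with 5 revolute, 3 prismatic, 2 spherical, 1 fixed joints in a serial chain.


Given: serial robot with 5 revolute, 3 prismatic, 2 spherical, 1 fixed joints
DOF contribution per joint type: revolute=1, prismatic=1, spherical=3, fixed=0
DOF = 5*1 + 3*1 + 2*3 + 1*0
DOF = 14

14


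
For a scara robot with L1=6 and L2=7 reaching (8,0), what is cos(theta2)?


Given: L1 = 6, L2 = 7, target (x, y) = (8, 0)
Using cos(theta2) = (x^2 + y^2 - L1^2 - L2^2) / (2*L1*L2)
x^2 + y^2 = 8^2 + 0 = 64
L1^2 + L2^2 = 36 + 49 = 85
Numerator = 64 - 85 = -21
Denominator = 2*6*7 = 84
cos(theta2) = -21/84 = -1/4

-1/4


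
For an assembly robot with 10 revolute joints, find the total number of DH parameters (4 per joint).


Given: 10 joints, 4 DH parameters per joint (d, theta, a, alpha)
Total DH parameters = number_of_joints * 4
Total = 10 * 4
Total = 40

40


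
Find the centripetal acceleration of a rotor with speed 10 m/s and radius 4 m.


Given: v = 10 m/s, r = 4 m
Using a_c = v^2 / r
a_c = 10^2 / 4
a_c = 100 / 4
a_c = 25 m/s^2

25 m/s^2


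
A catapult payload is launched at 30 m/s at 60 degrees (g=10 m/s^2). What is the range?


Given: v0 = 30 m/s, theta = 60 deg, g = 10 m/s^2
sin(2*60) = sin(120) = sqrt(3)/2
Using R = v0^2 * sin(2*theta) / g
R = 30^2 * (sqrt(3)/2) / 10
R = 900 * sqrt(3) / 20
R = 45*sqrt(3) m

45*sqrt(3) m


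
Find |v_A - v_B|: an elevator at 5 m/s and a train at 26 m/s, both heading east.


Given: v_A = 5 m/s east, v_B = 26 m/s east
Both move in the same direction; relative speed = |v_A - v_B|
|5 - 26| = |-21|
= 21 m/s

21 m/s


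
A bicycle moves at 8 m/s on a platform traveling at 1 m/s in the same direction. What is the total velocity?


Given: object velocity = 8 m/s, platform velocity = 1 m/s (same direction)
Using classical velocity addition: v_total = v_object + v_platform
v_total = 8 + 1
v_total = 9 m/s

9 m/s


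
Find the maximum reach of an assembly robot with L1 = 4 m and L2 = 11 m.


Given: L1 = 4 m, L2 = 11 m
For a 2-link planar arm, max reach = L1 + L2 (fully extended)
Max reach = 4 + 11
Max reach = 15 m

15 m


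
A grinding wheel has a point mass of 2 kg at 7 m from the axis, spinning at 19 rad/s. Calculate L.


Given: m = 2 kg, r = 7 m, omega = 19 rad/s
For a point mass: I = m*r^2
I = 2*7^2 = 2*49 = 98
L = I*omega = 98*19
L = 1862 kg*m^2/s

1862 kg*m^2/s


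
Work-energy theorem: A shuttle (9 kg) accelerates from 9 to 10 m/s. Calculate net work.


Given: m = 9 kg, v0 = 9 m/s, v = 10 m/s
Using W = (1/2)*m*(v^2 - v0^2)
v^2 = 10^2 = 100
v0^2 = 9^2 = 81
v^2 - v0^2 = 100 - 81 = 19
W = (1/2)*9*19 = 171/2 J

171/2 J


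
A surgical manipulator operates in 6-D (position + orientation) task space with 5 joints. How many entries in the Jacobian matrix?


Given: task space dimension = 6, joints = 5
Jacobian is a 6 x 5 matrix
Total entries = rows * columns
Total = 6 * 5
Total = 30

30


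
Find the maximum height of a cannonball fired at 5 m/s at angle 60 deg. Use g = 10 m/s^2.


Given: v0 = 5 m/s, theta = 60 deg, g = 10 m/s^2
sin^2(60) = 3/4
Using H = v0^2 * sin^2(theta) / (2*g)
H = 5^2 * 3/4 / (2*10)
H = 25 * 3/4 / 20
H = 75/4 / 20
H = 15/16 m

15/16 m


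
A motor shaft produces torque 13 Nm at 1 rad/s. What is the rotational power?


Given: tau = 13 Nm, omega = 1 rad/s
Using P = tau * omega
P = 13 * 1
P = 13 W

13 W


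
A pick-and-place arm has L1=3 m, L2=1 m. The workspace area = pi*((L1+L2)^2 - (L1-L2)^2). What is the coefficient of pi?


Given: L1 = 3, L2 = 1
(L1+L2)^2 = (4)^2 = 16
(L1-L2)^2 = (2)^2 = 4
Difference = 16 - 4 = 12
This equals 4*L1*L2 = 4*3*1 = 12
Workspace area = 12*pi

12


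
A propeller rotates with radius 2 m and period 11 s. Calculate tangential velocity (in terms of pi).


Given: radius r = 2 m, period T = 11 s
Using v = 2*pi*r / T
v = 2*pi*2 / 11
v = 4*pi / 11
v = 4/11*pi m/s

4/11*pi m/s


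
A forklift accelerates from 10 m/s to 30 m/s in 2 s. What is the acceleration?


Given: initial velocity v0 = 10 m/s, final velocity v = 30 m/s, time t = 2 s
Using a = (v - v0) / t
a = (30 - 10) / 2
a = 20 / 2
a = 10 m/s^2

10 m/s^2


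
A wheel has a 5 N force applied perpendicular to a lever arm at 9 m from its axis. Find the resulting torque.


Given: F = 5 N, r = 9 m, angle = 90 deg (perpendicular)
Using tau = F * r * sin(90)
sin(90) = 1
tau = 5 * 9 * 1
tau = 45 Nm

45 Nm


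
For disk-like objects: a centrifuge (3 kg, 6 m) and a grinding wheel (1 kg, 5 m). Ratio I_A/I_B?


Given: M1=3 kg, R1=6 m, M2=1 kg, R2=5 m
For a disk: I = (1/2)*M*R^2, so I_A/I_B = (M1*R1^2)/(M2*R2^2)
M1*R1^2 = 3*36 = 108
M2*R2^2 = 1*25 = 25
I_A/I_B = 108/25 = 108/25

108/25


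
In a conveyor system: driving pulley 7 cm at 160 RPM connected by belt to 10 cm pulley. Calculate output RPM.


Given: D1 = 7 cm, w1 = 160 RPM, D2 = 10 cm
Using D1*w1 = D2*w2
w2 = D1*w1 / D2
w2 = 7*160 / 10
w2 = 1120 / 10
w2 = 112 RPM

112 RPM


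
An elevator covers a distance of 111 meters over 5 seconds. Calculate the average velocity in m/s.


Given: distance d = 111 m, time t = 5 s
Using v = d / t
v = 111 / 5
v = 111/5 m/s

111/5 m/s


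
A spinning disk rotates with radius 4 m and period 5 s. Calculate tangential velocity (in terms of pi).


Given: radius r = 4 m, period T = 5 s
Using v = 2*pi*r / T
v = 2*pi*4 / 5
v = 8*pi / 5
v = 8/5*pi m/s

8/5*pi m/s


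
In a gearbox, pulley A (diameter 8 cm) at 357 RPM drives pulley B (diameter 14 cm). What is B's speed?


Given: D1 = 8 cm, w1 = 357 RPM, D2 = 14 cm
Using D1*w1 = D2*w2
w2 = D1*w1 / D2
w2 = 8*357 / 14
w2 = 2856 / 14
w2 = 204 RPM

204 RPM


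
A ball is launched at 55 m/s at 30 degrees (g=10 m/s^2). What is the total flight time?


Given: v0 = 55 m/s, theta = 30 deg, g = 10 m/s^2
sin(30) = 1/2
Using T = 2*v0*sin(theta) / g
T = 2*55*1/2 / 10
T = 55 / 10
T = 11/2 s

11/2 s


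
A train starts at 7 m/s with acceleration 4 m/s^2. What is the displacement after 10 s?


Given: v0 = 7 m/s, a = 4 m/s^2, t = 10 s
Using s = v0*t + (1/2)*a*t^2
s = 7*10 + (1/2)*4*10^2
s = 70 + (1/2)*400
s = 70 + 200
s = 270

270 m


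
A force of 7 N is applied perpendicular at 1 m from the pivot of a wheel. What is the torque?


Given: F = 7 N, r = 1 m, angle = 90 deg (perpendicular)
Using tau = F * r * sin(90)
sin(90) = 1
tau = 7 * 1 * 1
tau = 7 Nm

7 Nm


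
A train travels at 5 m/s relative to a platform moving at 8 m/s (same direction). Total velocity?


Given: object velocity = 5 m/s, platform velocity = 8 m/s (same direction)
Using classical velocity addition: v_total = v_object + v_platform
v_total = 5 + 8
v_total = 13 m/s

13 m/s


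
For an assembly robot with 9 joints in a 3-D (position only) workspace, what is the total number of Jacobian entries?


Given: task space dimension = 3, joints = 9
Jacobian is a 3 x 9 matrix
Total entries = rows * columns
Total = 3 * 9
Total = 27

27


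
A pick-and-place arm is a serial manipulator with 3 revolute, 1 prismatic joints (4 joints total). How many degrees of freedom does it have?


Given: serial robot with 3 revolute, 1 prismatic joints
DOF contribution per joint type: revolute=1, prismatic=1, spherical=3, fixed=0
DOF = 3*1 + 1*1
DOF = 4

4


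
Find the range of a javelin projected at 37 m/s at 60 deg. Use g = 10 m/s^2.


Given: v0 = 37 m/s, theta = 60 deg, g = 10 m/s^2
sin(2*60) = sin(120) = sqrt(3)/2
Using R = v0^2 * sin(2*theta) / g
R = 37^2 * (sqrt(3)/2) / 10
R = 1369 * sqrt(3) / 20
R = 1369/20*sqrt(3) m

1369/20*sqrt(3) m


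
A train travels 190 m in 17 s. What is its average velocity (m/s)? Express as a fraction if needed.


Given: distance d = 190 m, time t = 17 s
Using v = d / t
v = 190 / 17
v = 190/17 m/s

190/17 m/s


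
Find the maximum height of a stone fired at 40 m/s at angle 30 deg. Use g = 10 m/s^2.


Given: v0 = 40 m/s, theta = 30 deg, g = 10 m/s^2
sin^2(30) = 1/4
Using H = v0^2 * sin^2(theta) / (2*g)
H = 40^2 * 1/4 / (2*10)
H = 1600 * 1/4 / 20
H = 400 / 20
H = 20 m

20 m


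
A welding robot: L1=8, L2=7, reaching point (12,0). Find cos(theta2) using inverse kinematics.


Given: L1 = 8, L2 = 7, target (x, y) = (12, 0)
Using cos(theta2) = (x^2 + y^2 - L1^2 - L2^2) / (2*L1*L2)
x^2 + y^2 = 12^2 + 0 = 144
L1^2 + L2^2 = 64 + 49 = 113
Numerator = 144 - 113 = 31
Denominator = 2*8*7 = 112
cos(theta2) = 31/112 = 31/112

31/112


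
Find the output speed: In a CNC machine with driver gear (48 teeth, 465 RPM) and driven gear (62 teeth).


Given: N1 = 48 teeth, w1 = 465 RPM, N2 = 62 teeth
Using N1*w1 = N2*w2
w2 = N1*w1 / N2
w2 = 48*465 / 62
w2 = 22320 / 62
w2 = 360 RPM

360 RPM


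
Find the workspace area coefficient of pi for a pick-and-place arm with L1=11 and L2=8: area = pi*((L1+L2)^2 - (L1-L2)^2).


Given: L1 = 11, L2 = 8
(L1+L2)^2 = (19)^2 = 361
(L1-L2)^2 = (3)^2 = 9
Difference = 361 - 9 = 352
This equals 4*L1*L2 = 4*11*8 = 352
Workspace area = 352*pi

352


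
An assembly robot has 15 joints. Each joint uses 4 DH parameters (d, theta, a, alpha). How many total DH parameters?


Given: 15 joints, 4 DH parameters per joint (d, theta, a, alpha)
Total DH parameters = number_of_joints * 4
Total = 15 * 4
Total = 60

60


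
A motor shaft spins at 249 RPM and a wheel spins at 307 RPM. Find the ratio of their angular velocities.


Given: RPM_A = 249, RPM_B = 307
omega = 2*pi*RPM/60, so omega_A/omega_B = RPM_A / RPM_B
omega_A/omega_B = 249 / 307
omega_A/omega_B = 249/307

249/307


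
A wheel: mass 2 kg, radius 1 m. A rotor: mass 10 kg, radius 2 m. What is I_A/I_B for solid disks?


Given: M1=2 kg, R1=1 m, M2=10 kg, R2=2 m
For a disk: I = (1/2)*M*R^2, so I_A/I_B = (M1*R1^2)/(M2*R2^2)
M1*R1^2 = 2*1 = 2
M2*R2^2 = 10*4 = 40
I_A/I_B = 2/40 = 1/20

1/20


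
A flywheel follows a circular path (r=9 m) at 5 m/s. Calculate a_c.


Given: v = 5 m/s, r = 9 m
Using a_c = v^2 / r
a_c = 5^2 / 9
a_c = 25 / 9
a_c = 25/9 m/s^2

25/9 m/s^2


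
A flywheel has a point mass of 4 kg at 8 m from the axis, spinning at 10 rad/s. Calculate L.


Given: m = 4 kg, r = 8 m, omega = 10 rad/s
For a point mass: I = m*r^2
I = 4*8^2 = 4*64 = 256
L = I*omega = 256*10
L = 2560 kg*m^2/s

2560 kg*m^2/s


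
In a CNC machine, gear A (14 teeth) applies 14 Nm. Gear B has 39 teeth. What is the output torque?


Given: N1 = 14, N2 = 39, T1 = 14 Nm
Using T2/T1 = N2/N1
T2 = T1 * N2 / N1
T2 = 14 * 39 / 14
T2 = 546 / 14
T2 = 39 Nm

39 Nm


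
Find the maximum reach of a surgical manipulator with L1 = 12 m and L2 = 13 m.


Given: L1 = 12 m, L2 = 13 m
For a 2-link planar arm, max reach = L1 + L2 (fully extended)
Max reach = 12 + 13
Max reach = 25 m

25 m


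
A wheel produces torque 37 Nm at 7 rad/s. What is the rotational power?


Given: tau = 37 Nm, omega = 7 rad/s
Using P = tau * omega
P = 37 * 7
P = 259 W

259 W


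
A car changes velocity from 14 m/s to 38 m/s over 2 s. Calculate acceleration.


Given: initial velocity v0 = 14 m/s, final velocity v = 38 m/s, time t = 2 s
Using a = (v - v0) / t
a = (38 - 14) / 2
a = 24 / 2
a = 12 m/s^2

12 m/s^2


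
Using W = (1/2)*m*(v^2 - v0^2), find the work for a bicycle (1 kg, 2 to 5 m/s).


Given: m = 1 kg, v0 = 2 m/s, v = 5 m/s
Using W = (1/2)*m*(v^2 - v0^2)
v^2 = 5^2 = 25
v0^2 = 2^2 = 4
v^2 - v0^2 = 25 - 4 = 21
W = (1/2)*1*21 = 21/2 J

21/2 J


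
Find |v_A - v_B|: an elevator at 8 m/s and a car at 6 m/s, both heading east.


Given: v_A = 8 m/s east, v_B = 6 m/s east
Both move in the same direction; relative speed = |v_A - v_B|
|8 - 6| = |2|
= 2 m/s

2 m/s


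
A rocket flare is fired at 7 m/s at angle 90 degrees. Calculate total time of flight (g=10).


Given: v0 = 7 m/s, theta = 90 deg, g = 10 m/s^2
sin(90) = 1
Using T = 2*v0*sin(theta) / g
T = 2*7*1 / 10
T = 14 / 10
T = 7/5 s

7/5 s


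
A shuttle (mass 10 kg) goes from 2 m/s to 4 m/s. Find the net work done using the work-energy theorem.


Given: m = 10 kg, v0 = 2 m/s, v = 4 m/s
Using W = (1/2)*m*(v^2 - v0^2)
v^2 = 4^2 = 16
v0^2 = 2^2 = 4
v^2 - v0^2 = 16 - 4 = 12
W = (1/2)*10*12 = 60 J

60 J


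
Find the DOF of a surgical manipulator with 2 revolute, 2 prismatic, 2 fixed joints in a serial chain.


Given: serial robot with 2 revolute, 2 prismatic, 2 fixed joints
DOF contribution per joint type: revolute=1, prismatic=1, spherical=3, fixed=0
DOF = 2*1 + 2*1 + 2*0
DOF = 4

4


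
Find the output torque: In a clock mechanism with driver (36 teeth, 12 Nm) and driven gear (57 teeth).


Given: N1 = 36, N2 = 57, T1 = 12 Nm
Using T2/T1 = N2/N1
T2 = T1 * N2 / N1
T2 = 12 * 57 / 36
T2 = 684 / 36
T2 = 19 Nm

19 Nm


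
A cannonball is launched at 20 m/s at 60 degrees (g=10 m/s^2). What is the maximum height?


Given: v0 = 20 m/s, theta = 60 deg, g = 10 m/s^2
sin^2(60) = 3/4
Using H = v0^2 * sin^2(theta) / (2*g)
H = 20^2 * 3/4 / (2*10)
H = 400 * 3/4 / 20
H = 300 / 20
H = 15 m

15 m


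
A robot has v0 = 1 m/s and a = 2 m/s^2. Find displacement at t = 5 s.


Given: v0 = 1 m/s, a = 2 m/s^2, t = 5 s
Using s = v0*t + (1/2)*a*t^2
s = 1*5 + (1/2)*2*5^2
s = 5 + (1/2)*50
s = 5 + 25
s = 30

30 m


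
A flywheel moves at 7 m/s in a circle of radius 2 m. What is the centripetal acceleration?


Given: v = 7 m/s, r = 2 m
Using a_c = v^2 / r
a_c = 7^2 / 2
a_c = 49 / 2
a_c = 49/2 m/s^2

49/2 m/s^2


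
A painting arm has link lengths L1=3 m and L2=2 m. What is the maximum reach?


Given: L1 = 3 m, L2 = 2 m
For a 2-link planar arm, max reach = L1 + L2 (fully extended)
Max reach = 3 + 2
Max reach = 5 m

5 m


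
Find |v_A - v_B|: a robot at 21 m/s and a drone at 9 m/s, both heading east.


Given: v_A = 21 m/s east, v_B = 9 m/s east
Both move in the same direction; relative speed = |v_A - v_B|
|21 - 9| = |12|
= 12 m/s

12 m/s


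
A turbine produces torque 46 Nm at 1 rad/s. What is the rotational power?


Given: tau = 46 Nm, omega = 1 rad/s
Using P = tau * omega
P = 46 * 1
P = 46 W

46 W


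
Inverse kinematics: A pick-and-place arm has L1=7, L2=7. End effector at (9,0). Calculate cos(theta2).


Given: L1 = 7, L2 = 7, target (x, y) = (9, 0)
Using cos(theta2) = (x^2 + y^2 - L1^2 - L2^2) / (2*L1*L2)
x^2 + y^2 = 9^2 + 0 = 81
L1^2 + L2^2 = 49 + 49 = 98
Numerator = 81 - 98 = -17
Denominator = 2*7*7 = 98
cos(theta2) = -17/98 = -17/98

-17/98


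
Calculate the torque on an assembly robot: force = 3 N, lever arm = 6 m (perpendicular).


Given: F = 3 N, r = 6 m, angle = 90 deg (perpendicular)
Using tau = F * r * sin(90)
sin(90) = 1
tau = 3 * 6 * 1
tau = 18 Nm

18 Nm


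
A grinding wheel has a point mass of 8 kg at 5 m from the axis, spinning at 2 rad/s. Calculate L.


Given: m = 8 kg, r = 5 m, omega = 2 rad/s
For a point mass: I = m*r^2
I = 8*5^2 = 8*25 = 200
L = I*omega = 200*2
L = 400 kg*m^2/s

400 kg*m^2/s


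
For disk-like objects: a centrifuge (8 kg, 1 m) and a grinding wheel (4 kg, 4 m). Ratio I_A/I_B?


Given: M1=8 kg, R1=1 m, M2=4 kg, R2=4 m
For a disk: I = (1/2)*M*R^2, so I_A/I_B = (M1*R1^2)/(M2*R2^2)
M1*R1^2 = 8*1 = 8
M2*R2^2 = 4*16 = 64
I_A/I_B = 8/64 = 1/8

1/8


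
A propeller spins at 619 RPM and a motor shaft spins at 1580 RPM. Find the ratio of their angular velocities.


Given: RPM_A = 619, RPM_B = 1580
omega = 2*pi*RPM/60, so omega_A/omega_B = RPM_A / RPM_B
omega_A/omega_B = 619 / 1580
omega_A/omega_B = 619/1580

619/1580


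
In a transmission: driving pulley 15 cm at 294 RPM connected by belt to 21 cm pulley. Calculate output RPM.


Given: D1 = 15 cm, w1 = 294 RPM, D2 = 21 cm
Using D1*w1 = D2*w2
w2 = D1*w1 / D2
w2 = 15*294 / 21
w2 = 4410 / 21
w2 = 210 RPM

210 RPM


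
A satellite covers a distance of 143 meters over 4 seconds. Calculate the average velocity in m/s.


Given: distance d = 143 m, time t = 4 s
Using v = d / t
v = 143 / 4
v = 143/4 m/s

143/4 m/s


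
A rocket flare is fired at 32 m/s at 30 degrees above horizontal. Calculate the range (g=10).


Given: v0 = 32 m/s, theta = 30 deg, g = 10 m/s^2
sin(2*30) = sin(60) = sqrt(3)/2
Using R = v0^2 * sin(2*theta) / g
R = 32^2 * (sqrt(3)/2) / 10
R = 1024 * sqrt(3) / 20
R = 256/5*sqrt(3) m

256/5*sqrt(3) m


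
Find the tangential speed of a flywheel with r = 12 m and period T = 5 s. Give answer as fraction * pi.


Given: radius r = 12 m, period T = 5 s
Using v = 2*pi*r / T
v = 2*pi*12 / 5
v = 24*pi / 5
v = 24/5*pi m/s

24/5*pi m/s


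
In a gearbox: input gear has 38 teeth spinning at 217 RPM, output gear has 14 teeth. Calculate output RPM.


Given: N1 = 38 teeth, w1 = 217 RPM, N2 = 14 teeth
Using N1*w1 = N2*w2
w2 = N1*w1 / N2
w2 = 38*217 / 14
w2 = 8246 / 14
w2 = 589 RPM

589 RPM


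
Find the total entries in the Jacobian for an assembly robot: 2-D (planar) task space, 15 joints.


Given: task space dimension = 2, joints = 15
Jacobian is a 2 x 15 matrix
Total entries = rows * columns
Total = 2 * 15
Total = 30

30


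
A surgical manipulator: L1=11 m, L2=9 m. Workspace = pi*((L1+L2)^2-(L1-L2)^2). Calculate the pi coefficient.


Given: L1 = 11, L2 = 9
(L1+L2)^2 = (20)^2 = 400
(L1-L2)^2 = (2)^2 = 4
Difference = 400 - 4 = 396
This equals 4*L1*L2 = 4*11*9 = 396
Workspace area = 396*pi

396


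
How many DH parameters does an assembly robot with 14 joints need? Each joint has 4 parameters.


Given: 14 joints, 4 DH parameters per joint (d, theta, a, alpha)
Total DH parameters = number_of_joints * 4
Total = 14 * 4
Total = 56

56


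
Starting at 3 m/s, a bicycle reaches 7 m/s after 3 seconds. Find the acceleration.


Given: initial velocity v0 = 3 m/s, final velocity v = 7 m/s, time t = 3 s
Using a = (v - v0) / t
a = (7 - 3) / 3
a = 4 / 3
a = 4/3 m/s^2

4/3 m/s^2


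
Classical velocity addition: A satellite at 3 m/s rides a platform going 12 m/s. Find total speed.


Given: object velocity = 3 m/s, platform velocity = 12 m/s (same direction)
Using classical velocity addition: v_total = v_object + v_platform
v_total = 3 + 12
v_total = 15 m/s

15 m/s


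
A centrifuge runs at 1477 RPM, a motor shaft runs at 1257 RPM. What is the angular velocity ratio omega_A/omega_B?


Given: RPM_A = 1477, RPM_B = 1257
omega = 2*pi*RPM/60, so omega_A/omega_B = RPM_A / RPM_B
omega_A/omega_B = 1477 / 1257
omega_A/omega_B = 1477/1257

1477/1257


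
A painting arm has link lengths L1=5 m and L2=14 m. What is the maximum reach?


Given: L1 = 5 m, L2 = 14 m
For a 2-link planar arm, max reach = L1 + L2 (fully extended)
Max reach = 5 + 14
Max reach = 19 m

19 m


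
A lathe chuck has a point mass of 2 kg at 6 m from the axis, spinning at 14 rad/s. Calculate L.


Given: m = 2 kg, r = 6 m, omega = 14 rad/s
For a point mass: I = m*r^2
I = 2*6^2 = 2*36 = 72
L = I*omega = 72*14
L = 1008 kg*m^2/s

1008 kg*m^2/s


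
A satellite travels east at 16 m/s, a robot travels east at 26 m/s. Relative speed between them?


Given: v_A = 16 m/s east, v_B = 26 m/s east
Both move in the same direction; relative speed = |v_A - v_B|
|16 - 26| = |-10|
= 10 m/s

10 m/s


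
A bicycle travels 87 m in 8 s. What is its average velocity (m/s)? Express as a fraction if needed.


Given: distance d = 87 m, time t = 8 s
Using v = d / t
v = 87 / 8
v = 87/8 m/s

87/8 m/s


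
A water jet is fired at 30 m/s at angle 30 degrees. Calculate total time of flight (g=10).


Given: v0 = 30 m/s, theta = 30 deg, g = 10 m/s^2
sin(30) = 1/2
Using T = 2*v0*sin(theta) / g
T = 2*30*1/2 / 10
T = 30 / 10
T = 3 s

3 s


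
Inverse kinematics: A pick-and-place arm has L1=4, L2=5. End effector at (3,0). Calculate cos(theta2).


Given: L1 = 4, L2 = 5, target (x, y) = (3, 0)
Using cos(theta2) = (x^2 + y^2 - L1^2 - L2^2) / (2*L1*L2)
x^2 + y^2 = 3^2 + 0 = 9
L1^2 + L2^2 = 16 + 25 = 41
Numerator = 9 - 41 = -32
Denominator = 2*4*5 = 40
cos(theta2) = -32/40 = -4/5

-4/5


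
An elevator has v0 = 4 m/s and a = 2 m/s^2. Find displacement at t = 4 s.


Given: v0 = 4 m/s, a = 2 m/s^2, t = 4 s
Using s = v0*t + (1/2)*a*t^2
s = 4*4 + (1/2)*2*4^2
s = 16 + (1/2)*32
s = 16 + 16
s = 32

32 m


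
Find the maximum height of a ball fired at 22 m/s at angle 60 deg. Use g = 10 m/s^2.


Given: v0 = 22 m/s, theta = 60 deg, g = 10 m/s^2
sin^2(60) = 3/4
Using H = v0^2 * sin^2(theta) / (2*g)
H = 22^2 * 3/4 / (2*10)
H = 484 * 3/4 / 20
H = 363 / 20
H = 363/20 m

363/20 m


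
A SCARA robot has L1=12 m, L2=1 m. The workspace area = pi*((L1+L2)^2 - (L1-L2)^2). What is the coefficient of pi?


Given: L1 = 12, L2 = 1
(L1+L2)^2 = (13)^2 = 169
(L1-L2)^2 = (11)^2 = 121
Difference = 169 - 121 = 48
This equals 4*L1*L2 = 4*12*1 = 48
Workspace area = 48*pi

48


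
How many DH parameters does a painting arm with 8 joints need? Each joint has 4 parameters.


Given: 8 joints, 4 DH parameters per joint (d, theta, a, alpha)
Total DH parameters = number_of_joints * 4
Total = 8 * 4
Total = 32

32


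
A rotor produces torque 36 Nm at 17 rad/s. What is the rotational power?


Given: tau = 36 Nm, omega = 17 rad/s
Using P = tau * omega
P = 36 * 17
P = 612 W

612 W


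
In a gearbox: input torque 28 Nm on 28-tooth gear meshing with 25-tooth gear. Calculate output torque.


Given: N1 = 28, N2 = 25, T1 = 28 Nm
Using T2/T1 = N2/N1
T2 = T1 * N2 / N1
T2 = 28 * 25 / 28
T2 = 700 / 28
T2 = 25 Nm

25 Nm


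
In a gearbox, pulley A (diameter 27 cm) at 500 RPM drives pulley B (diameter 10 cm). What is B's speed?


Given: D1 = 27 cm, w1 = 500 RPM, D2 = 10 cm
Using D1*w1 = D2*w2
w2 = D1*w1 / D2
w2 = 27*500 / 10
w2 = 13500 / 10
w2 = 1350 RPM

1350 RPM


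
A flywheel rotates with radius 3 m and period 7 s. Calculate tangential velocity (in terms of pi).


Given: radius r = 3 m, period T = 7 s
Using v = 2*pi*r / T
v = 2*pi*3 / 7
v = 6*pi / 7
v = 6/7*pi m/s

6/7*pi m/s


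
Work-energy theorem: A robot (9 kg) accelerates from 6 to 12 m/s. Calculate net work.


Given: m = 9 kg, v0 = 6 m/s, v = 12 m/s
Using W = (1/2)*m*(v^2 - v0^2)
v^2 = 12^2 = 144
v0^2 = 6^2 = 36
v^2 - v0^2 = 144 - 36 = 108
W = (1/2)*9*108 = 486 J

486 J


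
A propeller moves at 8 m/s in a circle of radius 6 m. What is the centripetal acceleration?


Given: v = 8 m/s, r = 6 m
Using a_c = v^2 / r
a_c = 8^2 / 6
a_c = 64 / 6
a_c = 32/3 m/s^2

32/3 m/s^2


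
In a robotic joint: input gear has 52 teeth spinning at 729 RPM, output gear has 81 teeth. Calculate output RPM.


Given: N1 = 52 teeth, w1 = 729 RPM, N2 = 81 teeth
Using N1*w1 = N2*w2
w2 = N1*w1 / N2
w2 = 52*729 / 81
w2 = 37908 / 81
w2 = 468 RPM

468 RPM


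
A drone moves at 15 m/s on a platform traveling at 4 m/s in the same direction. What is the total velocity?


Given: object velocity = 15 m/s, platform velocity = 4 m/s (same direction)
Using classical velocity addition: v_total = v_object + v_platform
v_total = 15 + 4
v_total = 19 m/s

19 m/s


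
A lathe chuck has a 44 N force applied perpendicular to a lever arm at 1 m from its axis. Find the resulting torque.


Given: F = 44 N, r = 1 m, angle = 90 deg (perpendicular)
Using tau = F * r * sin(90)
sin(90) = 1
tau = 44 * 1 * 1
tau = 44 Nm

44 Nm


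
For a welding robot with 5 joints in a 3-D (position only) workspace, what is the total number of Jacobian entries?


Given: task space dimension = 3, joints = 5
Jacobian is a 3 x 5 matrix
Total entries = rows * columns
Total = 3 * 5
Total = 15

15


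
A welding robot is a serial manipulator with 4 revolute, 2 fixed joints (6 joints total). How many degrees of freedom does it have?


Given: serial robot with 4 revolute, 2 fixed joints
DOF contribution per joint type: revolute=1, prismatic=1, spherical=3, fixed=0
DOF = 4*1 + 2*0
DOF = 4

4


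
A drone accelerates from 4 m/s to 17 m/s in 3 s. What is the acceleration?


Given: initial velocity v0 = 4 m/s, final velocity v = 17 m/s, time t = 3 s
Using a = (v - v0) / t
a = (17 - 4) / 3
a = 13 / 3
a = 13/3 m/s^2

13/3 m/s^2


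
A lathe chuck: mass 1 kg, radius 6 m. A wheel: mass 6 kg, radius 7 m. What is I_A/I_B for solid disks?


Given: M1=1 kg, R1=6 m, M2=6 kg, R2=7 m
For a disk: I = (1/2)*M*R^2, so I_A/I_B = (M1*R1^2)/(M2*R2^2)
M1*R1^2 = 1*36 = 36
M2*R2^2 = 6*49 = 294
I_A/I_B = 36/294 = 6/49

6/49


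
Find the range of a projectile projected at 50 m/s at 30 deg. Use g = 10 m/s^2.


Given: v0 = 50 m/s, theta = 30 deg, g = 10 m/s^2
sin(2*30) = sin(60) = sqrt(3)/2
Using R = v0^2 * sin(2*theta) / g
R = 50^2 * (sqrt(3)/2) / 10
R = 2500 * sqrt(3) / 20
R = 125*sqrt(3) m

125*sqrt(3) m


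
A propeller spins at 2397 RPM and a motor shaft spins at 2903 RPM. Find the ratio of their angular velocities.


Given: RPM_A = 2397, RPM_B = 2903
omega = 2*pi*RPM/60, so omega_A/omega_B = RPM_A / RPM_B
omega_A/omega_B = 2397 / 2903
omega_A/omega_B = 2397/2903

2397/2903


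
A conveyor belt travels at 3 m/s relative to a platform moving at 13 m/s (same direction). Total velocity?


Given: object velocity = 3 m/s, platform velocity = 13 m/s (same direction)
Using classical velocity addition: v_total = v_object + v_platform
v_total = 3 + 13
v_total = 16 m/s

16 m/s


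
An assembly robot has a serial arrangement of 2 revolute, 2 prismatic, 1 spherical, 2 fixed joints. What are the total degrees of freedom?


Given: serial robot with 2 revolute, 2 prismatic, 1 spherical, 2 fixed joints
DOF contribution per joint type: revolute=1, prismatic=1, spherical=3, fixed=0
DOF = 2*1 + 2*1 + 1*3 + 2*0
DOF = 7

7


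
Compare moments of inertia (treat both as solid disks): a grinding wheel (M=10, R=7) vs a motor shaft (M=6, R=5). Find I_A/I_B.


Given: M1=10 kg, R1=7 m, M2=6 kg, R2=5 m
For a disk: I = (1/2)*M*R^2, so I_A/I_B = (M1*R1^2)/(M2*R2^2)
M1*R1^2 = 10*49 = 490
M2*R2^2 = 6*25 = 150
I_A/I_B = 490/150 = 49/15

49/15


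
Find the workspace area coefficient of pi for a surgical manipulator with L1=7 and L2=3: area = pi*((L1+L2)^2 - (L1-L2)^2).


Given: L1 = 7, L2 = 3
(L1+L2)^2 = (10)^2 = 100
(L1-L2)^2 = (4)^2 = 16
Difference = 100 - 16 = 84
This equals 4*L1*L2 = 4*7*3 = 84
Workspace area = 84*pi

84


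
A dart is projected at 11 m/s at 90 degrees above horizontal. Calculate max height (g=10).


Given: v0 = 11 m/s, theta = 90 deg, g = 10 m/s^2
sin^2(90) = 1
Using H = v0^2 * sin^2(theta) / (2*g)
H = 11^2 * 1 / (2*10)
H = 121 * 1 / 20
H = 121 / 20
H = 121/20 m

121/20 m


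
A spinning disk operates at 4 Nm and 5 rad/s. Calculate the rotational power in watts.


Given: tau = 4 Nm, omega = 5 rad/s
Using P = tau * omega
P = 4 * 5
P = 20 W

20 W


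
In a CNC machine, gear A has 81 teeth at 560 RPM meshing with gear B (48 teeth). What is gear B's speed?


Given: N1 = 81 teeth, w1 = 560 RPM, N2 = 48 teeth
Using N1*w1 = N2*w2
w2 = N1*w1 / N2
w2 = 81*560 / 48
w2 = 45360 / 48
w2 = 945 RPM

945 RPM


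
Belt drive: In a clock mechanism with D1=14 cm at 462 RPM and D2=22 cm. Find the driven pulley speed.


Given: D1 = 14 cm, w1 = 462 RPM, D2 = 22 cm
Using D1*w1 = D2*w2
w2 = D1*w1 / D2
w2 = 14*462 / 22
w2 = 6468 / 22
w2 = 294 RPM

294 RPM


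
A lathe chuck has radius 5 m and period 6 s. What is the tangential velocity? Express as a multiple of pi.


Given: radius r = 5 m, period T = 6 s
Using v = 2*pi*r / T
v = 2*pi*5 / 6
v = 10*pi / 6
v = 5/3*pi m/s

5/3*pi m/s


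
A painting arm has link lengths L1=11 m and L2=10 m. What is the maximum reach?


Given: L1 = 11 m, L2 = 10 m
For a 2-link planar arm, max reach = L1 + L2 (fully extended)
Max reach = 11 + 10
Max reach = 21 m

21 m


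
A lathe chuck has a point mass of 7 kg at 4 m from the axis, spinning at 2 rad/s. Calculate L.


Given: m = 7 kg, r = 4 m, omega = 2 rad/s
For a point mass: I = m*r^2
I = 7*4^2 = 7*16 = 112
L = I*omega = 112*2
L = 224 kg*m^2/s

224 kg*m^2/s


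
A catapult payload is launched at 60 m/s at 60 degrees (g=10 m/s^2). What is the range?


Given: v0 = 60 m/s, theta = 60 deg, g = 10 m/s^2
sin(2*60) = sin(120) = sqrt(3)/2
Using R = v0^2 * sin(2*theta) / g
R = 60^2 * (sqrt(3)/2) / 10
R = 3600 * sqrt(3) / 20
R = 180*sqrt(3) m

180*sqrt(3) m


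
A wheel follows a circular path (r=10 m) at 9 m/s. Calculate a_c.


Given: v = 9 m/s, r = 10 m
Using a_c = v^2 / r
a_c = 9^2 / 10
a_c = 81 / 10
a_c = 81/10 m/s^2

81/10 m/s^2


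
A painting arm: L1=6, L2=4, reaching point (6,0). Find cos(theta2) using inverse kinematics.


Given: L1 = 6, L2 = 4, target (x, y) = (6, 0)
Using cos(theta2) = (x^2 + y^2 - L1^2 - L2^2) / (2*L1*L2)
x^2 + y^2 = 6^2 + 0 = 36
L1^2 + L2^2 = 36 + 16 = 52
Numerator = 36 - 52 = -16
Denominator = 2*6*4 = 48
cos(theta2) = -16/48 = -1/3

-1/3


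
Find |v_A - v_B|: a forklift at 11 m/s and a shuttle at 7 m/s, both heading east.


Given: v_A = 11 m/s east, v_B = 7 m/s east
Both move in the same direction; relative speed = |v_A - v_B|
|11 - 7| = |4|
= 4 m/s

4 m/s


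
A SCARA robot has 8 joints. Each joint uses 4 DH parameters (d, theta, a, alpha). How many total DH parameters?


Given: 8 joints, 4 DH parameters per joint (d, theta, a, alpha)
Total DH parameters = number_of_joints * 4
Total = 8 * 4
Total = 32

32


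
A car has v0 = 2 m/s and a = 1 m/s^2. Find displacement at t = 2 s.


Given: v0 = 2 m/s, a = 1 m/s^2, t = 2 s
Using s = v0*t + (1/2)*a*t^2
s = 2*2 + (1/2)*1*2^2
s = 4 + (1/2)*4
s = 4 + 2
s = 6

6 m


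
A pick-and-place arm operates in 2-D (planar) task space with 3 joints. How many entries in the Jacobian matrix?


Given: task space dimension = 2, joints = 3
Jacobian is a 2 x 3 matrix
Total entries = rows * columns
Total = 2 * 3
Total = 6

6


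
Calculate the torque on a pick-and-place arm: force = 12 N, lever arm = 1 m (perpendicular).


Given: F = 12 N, r = 1 m, angle = 90 deg (perpendicular)
Using tau = F * r * sin(90)
sin(90) = 1
tau = 12 * 1 * 1
tau = 12 Nm

12 Nm


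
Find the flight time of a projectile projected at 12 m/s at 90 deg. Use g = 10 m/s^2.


Given: v0 = 12 m/s, theta = 90 deg, g = 10 m/s^2
sin(90) = 1
Using T = 2*v0*sin(theta) / g
T = 2*12*1 / 10
T = 24 / 10
T = 12/5 s

12/5 s


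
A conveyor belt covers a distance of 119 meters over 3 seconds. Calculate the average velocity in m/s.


Given: distance d = 119 m, time t = 3 s
Using v = d / t
v = 119 / 3
v = 119/3 m/s

119/3 m/s


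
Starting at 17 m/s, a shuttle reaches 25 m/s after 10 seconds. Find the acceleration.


Given: initial velocity v0 = 17 m/s, final velocity v = 25 m/s, time t = 10 s
Using a = (v - v0) / t
a = (25 - 17) / 10
a = 8 / 10
a = 4/5 m/s^2

4/5 m/s^2


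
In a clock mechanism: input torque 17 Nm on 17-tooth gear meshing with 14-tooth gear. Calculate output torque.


Given: N1 = 17, N2 = 14, T1 = 17 Nm
Using T2/T1 = N2/N1
T2 = T1 * N2 / N1
T2 = 17 * 14 / 17
T2 = 238 / 17
T2 = 14 Nm

14 Nm


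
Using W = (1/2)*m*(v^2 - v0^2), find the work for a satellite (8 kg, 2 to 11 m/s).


Given: m = 8 kg, v0 = 2 m/s, v = 11 m/s
Using W = (1/2)*m*(v^2 - v0^2)
v^2 = 11^2 = 121
v0^2 = 2^2 = 4
v^2 - v0^2 = 121 - 4 = 117
W = (1/2)*8*117 = 468 J

468 J


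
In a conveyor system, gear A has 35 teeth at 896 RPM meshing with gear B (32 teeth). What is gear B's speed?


Given: N1 = 35 teeth, w1 = 896 RPM, N2 = 32 teeth
Using N1*w1 = N2*w2
w2 = N1*w1 / N2
w2 = 35*896 / 32
w2 = 31360 / 32
w2 = 980 RPM

980 RPM


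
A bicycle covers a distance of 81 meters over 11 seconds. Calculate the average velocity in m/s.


Given: distance d = 81 m, time t = 11 s
Using v = d / t
v = 81 / 11
v = 81/11 m/s

81/11 m/s


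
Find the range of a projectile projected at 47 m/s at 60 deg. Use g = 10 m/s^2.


Given: v0 = 47 m/s, theta = 60 deg, g = 10 m/s^2
sin(2*60) = sin(120) = sqrt(3)/2
Using R = v0^2 * sin(2*theta) / g
R = 47^2 * (sqrt(3)/2) / 10
R = 2209 * sqrt(3) / 20
R = 2209/20*sqrt(3) m

2209/20*sqrt(3) m


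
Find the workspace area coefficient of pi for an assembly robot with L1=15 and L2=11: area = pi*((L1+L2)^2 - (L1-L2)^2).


Given: L1 = 15, L2 = 11
(L1+L2)^2 = (26)^2 = 676
(L1-L2)^2 = (4)^2 = 16
Difference = 676 - 16 = 660
This equals 4*L1*L2 = 4*15*11 = 660
Workspace area = 660*pi

660


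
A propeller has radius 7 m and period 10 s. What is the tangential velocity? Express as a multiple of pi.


Given: radius r = 7 m, period T = 10 s
Using v = 2*pi*r / T
v = 2*pi*7 / 10
v = 14*pi / 10
v = 7/5*pi m/s

7/5*pi m/s


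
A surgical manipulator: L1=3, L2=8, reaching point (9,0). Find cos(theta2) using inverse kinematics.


Given: L1 = 3, L2 = 8, target (x, y) = (9, 0)
Using cos(theta2) = (x^2 + y^2 - L1^2 - L2^2) / (2*L1*L2)
x^2 + y^2 = 9^2 + 0 = 81
L1^2 + L2^2 = 9 + 64 = 73
Numerator = 81 - 73 = 8
Denominator = 2*3*8 = 48
cos(theta2) = 8/48 = 1/6

1/6


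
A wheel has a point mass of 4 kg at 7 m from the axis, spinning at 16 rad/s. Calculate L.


Given: m = 4 kg, r = 7 m, omega = 16 rad/s
For a point mass: I = m*r^2
I = 4*7^2 = 4*49 = 196
L = I*omega = 196*16
L = 3136 kg*m^2/s

3136 kg*m^2/s


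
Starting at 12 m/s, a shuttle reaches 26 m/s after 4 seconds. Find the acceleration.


Given: initial velocity v0 = 12 m/s, final velocity v = 26 m/s, time t = 4 s
Using a = (v - v0) / t
a = (26 - 12) / 4
a = 14 / 4
a = 7/2 m/s^2

7/2 m/s^2


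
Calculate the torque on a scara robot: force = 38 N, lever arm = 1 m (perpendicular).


Given: F = 38 N, r = 1 m, angle = 90 deg (perpendicular)
Using tau = F * r * sin(90)
sin(90) = 1
tau = 38 * 1 * 1
tau = 38 Nm

38 Nm


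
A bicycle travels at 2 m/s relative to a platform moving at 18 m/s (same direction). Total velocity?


Given: object velocity = 2 m/s, platform velocity = 18 m/s (same direction)
Using classical velocity addition: v_total = v_object + v_platform
v_total = 2 + 18
v_total = 20 m/s

20 m/s


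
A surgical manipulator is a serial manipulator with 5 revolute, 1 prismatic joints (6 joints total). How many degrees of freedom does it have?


Given: serial robot with 5 revolute, 1 prismatic joints
DOF contribution per joint type: revolute=1, prismatic=1, spherical=3, fixed=0
DOF = 5*1 + 1*1
DOF = 6

6


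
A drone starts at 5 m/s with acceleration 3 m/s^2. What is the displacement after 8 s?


Given: v0 = 5 m/s, a = 3 m/s^2, t = 8 s
Using s = v0*t + (1/2)*a*t^2
s = 5*8 + (1/2)*3*8^2
s = 40 + (1/2)*192
s = 40 + 96
s = 136

136 m


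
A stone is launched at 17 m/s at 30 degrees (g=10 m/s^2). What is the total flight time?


Given: v0 = 17 m/s, theta = 30 deg, g = 10 m/s^2
sin(30) = 1/2
Using T = 2*v0*sin(theta) / g
T = 2*17*1/2 / 10
T = 17 / 10
T = 17/10 s

17/10 s


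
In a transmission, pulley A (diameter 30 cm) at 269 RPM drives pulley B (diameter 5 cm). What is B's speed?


Given: D1 = 30 cm, w1 = 269 RPM, D2 = 5 cm
Using D1*w1 = D2*w2
w2 = D1*w1 / D2
w2 = 30*269 / 5
w2 = 8070 / 5
w2 = 1614 RPM

1614 RPM


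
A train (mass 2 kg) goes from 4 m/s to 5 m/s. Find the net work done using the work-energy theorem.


Given: m = 2 kg, v0 = 4 m/s, v = 5 m/s
Using W = (1/2)*m*(v^2 - v0^2)
v^2 = 5^2 = 25
v0^2 = 4^2 = 16
v^2 - v0^2 = 25 - 16 = 9
W = (1/2)*2*9 = 9 J

9 J


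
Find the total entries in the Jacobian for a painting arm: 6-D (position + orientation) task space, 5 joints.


Given: task space dimension = 6, joints = 5
Jacobian is a 6 x 5 matrix
Total entries = rows * columns
Total = 6 * 5
Total = 30

30


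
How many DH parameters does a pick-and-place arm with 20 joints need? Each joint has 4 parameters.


Given: 20 joints, 4 DH parameters per joint (d, theta, a, alpha)
Total DH parameters = number_of_joints * 4
Total = 20 * 4
Total = 80

80


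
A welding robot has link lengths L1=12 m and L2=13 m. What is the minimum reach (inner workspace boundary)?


Given: L1 = 12 m, L2 = 13 m
For a 2-link planar arm, min reach = |L1 - L2| (second link folded back)
Min reach = |12 - 13|
Min reach = 1 m

1 m


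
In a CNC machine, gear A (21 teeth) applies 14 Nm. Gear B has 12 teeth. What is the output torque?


Given: N1 = 21, N2 = 12, T1 = 14 Nm
Using T2/T1 = N2/N1
T2 = T1 * N2 / N1
T2 = 14 * 12 / 21
T2 = 168 / 21
T2 = 8 Nm

8 Nm


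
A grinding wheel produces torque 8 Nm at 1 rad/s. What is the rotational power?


Given: tau = 8 Nm, omega = 1 rad/s
Using P = tau * omega
P = 8 * 1
P = 8 W

8 W
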